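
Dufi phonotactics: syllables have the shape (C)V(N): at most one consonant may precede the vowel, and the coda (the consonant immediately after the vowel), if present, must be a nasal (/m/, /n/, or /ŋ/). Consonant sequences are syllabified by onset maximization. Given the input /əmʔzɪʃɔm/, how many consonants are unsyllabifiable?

1

Under (C)V(N), the unsyllabifiable consonants are /ʔ/ (only a nasal (/m/, /n/, or /ŋ/) is licensed in coda position; onsets are limited to one consonant).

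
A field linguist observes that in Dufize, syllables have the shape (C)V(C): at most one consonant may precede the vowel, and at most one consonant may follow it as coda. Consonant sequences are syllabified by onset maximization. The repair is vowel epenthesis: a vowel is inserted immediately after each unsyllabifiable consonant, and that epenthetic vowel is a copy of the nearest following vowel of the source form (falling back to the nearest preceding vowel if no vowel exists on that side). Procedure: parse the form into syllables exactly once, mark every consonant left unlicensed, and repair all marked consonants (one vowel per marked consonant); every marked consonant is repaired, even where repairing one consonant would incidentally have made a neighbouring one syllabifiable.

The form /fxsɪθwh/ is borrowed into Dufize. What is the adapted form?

Under (C)V(C), the unsyllabifiable consonants are /f/, /x/, /w/, /h/ (at most one coda consonant is licensed; onsets are limited to one consonant).
Each unlicensed consonant becomes the onset of a new syllable: /f/ → /fɪ/, /x/ → /xɪ/, /w/ → /wɪ/, /h/ → /hɪ/.

fɪxɪsɪθwɪhɪ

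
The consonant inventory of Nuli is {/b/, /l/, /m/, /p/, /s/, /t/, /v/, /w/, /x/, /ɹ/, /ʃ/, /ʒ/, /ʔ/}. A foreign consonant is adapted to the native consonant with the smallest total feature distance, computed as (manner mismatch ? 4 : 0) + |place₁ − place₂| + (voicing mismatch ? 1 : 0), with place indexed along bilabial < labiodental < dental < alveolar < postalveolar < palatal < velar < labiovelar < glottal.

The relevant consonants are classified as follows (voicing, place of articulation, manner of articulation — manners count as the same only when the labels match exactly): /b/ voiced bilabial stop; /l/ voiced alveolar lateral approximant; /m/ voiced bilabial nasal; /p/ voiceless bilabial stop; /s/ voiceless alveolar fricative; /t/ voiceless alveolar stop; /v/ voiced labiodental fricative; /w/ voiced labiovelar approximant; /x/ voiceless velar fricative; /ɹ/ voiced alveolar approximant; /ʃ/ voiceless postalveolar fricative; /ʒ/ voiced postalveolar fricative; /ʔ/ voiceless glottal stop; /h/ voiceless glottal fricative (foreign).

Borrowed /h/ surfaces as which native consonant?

x

/x/ is closest: same manner (fricative), place distance 2 (glottal→velar), same voicing; total 2. Next closest is /ʃ/ at distance 4.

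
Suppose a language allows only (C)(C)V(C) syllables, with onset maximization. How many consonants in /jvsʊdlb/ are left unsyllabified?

Syllabifying with onset maximization leaves /j/, /l/, /b/ stranded (at most one coda consonant is licensed; onsets may contain at most 2 consonants).

3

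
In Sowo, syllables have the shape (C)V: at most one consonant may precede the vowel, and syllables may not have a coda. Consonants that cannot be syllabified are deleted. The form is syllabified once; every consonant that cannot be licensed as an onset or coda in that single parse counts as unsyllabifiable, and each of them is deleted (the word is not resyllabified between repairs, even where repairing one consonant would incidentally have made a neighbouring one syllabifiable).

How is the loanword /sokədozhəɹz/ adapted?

sokədohə

Under (C)V, the unsyllabifiable consonants are /z/, /ɹ/, /z/ (no codas are permitted; onsets are limited to one consonant).
Deletion applies to /z/, /ɹ/, /z/.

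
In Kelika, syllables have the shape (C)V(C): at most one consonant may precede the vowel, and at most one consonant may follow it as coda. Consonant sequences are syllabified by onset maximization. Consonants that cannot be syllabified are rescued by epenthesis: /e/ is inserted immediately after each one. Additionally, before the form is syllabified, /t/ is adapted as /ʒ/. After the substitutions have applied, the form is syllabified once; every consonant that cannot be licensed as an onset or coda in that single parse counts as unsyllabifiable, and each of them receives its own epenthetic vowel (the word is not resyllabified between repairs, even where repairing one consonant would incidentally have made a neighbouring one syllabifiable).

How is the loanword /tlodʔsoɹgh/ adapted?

ʒelodʔesoɹgehe

Substitution: /t/ → /ʒ/, giving /ʒlodʔsoɹgh/.
Syllabifying with onset maximization leaves /ʒ/, /ʔ/, /g/, /h/ stranded (at most one coda consonant is licensed; onsets are limited to one consonant).
Each unlicensed consonant becomes the onset of a new syllable: /ʒ/ → /ʒe/, /ʔ/ → /ʔe/, /g/ → /ge/, /h/ → /he/.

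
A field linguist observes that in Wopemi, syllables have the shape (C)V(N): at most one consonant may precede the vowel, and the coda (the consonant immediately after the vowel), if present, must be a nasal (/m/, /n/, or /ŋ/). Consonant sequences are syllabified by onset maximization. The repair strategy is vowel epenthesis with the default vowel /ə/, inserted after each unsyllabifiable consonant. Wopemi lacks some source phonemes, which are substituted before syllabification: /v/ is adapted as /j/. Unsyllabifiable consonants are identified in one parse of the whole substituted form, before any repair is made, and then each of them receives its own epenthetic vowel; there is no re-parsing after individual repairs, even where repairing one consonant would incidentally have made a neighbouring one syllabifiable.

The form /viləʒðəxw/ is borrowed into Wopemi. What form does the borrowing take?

Substitution: /v/ → /j/, giving /jiləʒðəxw/.
Syllabifying with onset maximization leaves /ʒ/, /x/, /w/ stranded (only a nasal (/m/, /n/, or /ŋ/) is licensed in coda position; onsets are limited to one consonant).
Inserting the epenthetic vowel yields /ʒ/ → /ʒə/, /x/ → /xə/, /w/ → /wə/.

jiləʒəðəxəwə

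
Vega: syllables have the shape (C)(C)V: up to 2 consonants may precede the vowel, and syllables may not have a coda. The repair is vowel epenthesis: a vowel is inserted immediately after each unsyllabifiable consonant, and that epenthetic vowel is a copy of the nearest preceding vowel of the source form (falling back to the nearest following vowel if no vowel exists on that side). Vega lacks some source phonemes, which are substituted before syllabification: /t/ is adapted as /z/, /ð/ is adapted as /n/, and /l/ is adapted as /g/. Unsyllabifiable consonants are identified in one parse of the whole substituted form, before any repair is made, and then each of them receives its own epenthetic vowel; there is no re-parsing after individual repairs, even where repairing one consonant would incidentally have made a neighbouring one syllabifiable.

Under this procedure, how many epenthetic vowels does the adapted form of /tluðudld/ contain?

3

After substitution the input is /zgunudgd/.
The unsyllabifiable consonants are /d/, /g/, /d/; each receives one epenthetic vowel.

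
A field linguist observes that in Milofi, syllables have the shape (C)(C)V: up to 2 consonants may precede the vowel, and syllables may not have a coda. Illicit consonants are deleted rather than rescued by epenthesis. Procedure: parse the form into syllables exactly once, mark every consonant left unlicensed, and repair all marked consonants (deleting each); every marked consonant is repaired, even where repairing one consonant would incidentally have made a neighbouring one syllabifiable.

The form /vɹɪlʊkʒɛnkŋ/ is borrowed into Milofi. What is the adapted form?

Under (C)(C)V, the unsyllabifiable consonants are /n/, /k/, /ŋ/ (no codas are permitted; onsets may contain at most 2 consonants).
Each unlicensed consonant is deleted: /n/, /k/, /ŋ/.

vɹɪlʊkʒɛ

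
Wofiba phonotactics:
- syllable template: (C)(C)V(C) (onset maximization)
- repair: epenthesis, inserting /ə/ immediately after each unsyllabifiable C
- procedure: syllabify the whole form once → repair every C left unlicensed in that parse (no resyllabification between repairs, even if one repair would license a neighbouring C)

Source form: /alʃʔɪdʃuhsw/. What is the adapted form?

The consonants /s/, /w/ cannot be parsed into a legal (C)(C)V(C) syllable (at most one coda consonant is licensed; onsets may contain at most 2 consonants).
Epenthesis after each stranded consonant: /s/ → /sə/, /w/ → /wə/.

alʃʔɪdʃuhsəwə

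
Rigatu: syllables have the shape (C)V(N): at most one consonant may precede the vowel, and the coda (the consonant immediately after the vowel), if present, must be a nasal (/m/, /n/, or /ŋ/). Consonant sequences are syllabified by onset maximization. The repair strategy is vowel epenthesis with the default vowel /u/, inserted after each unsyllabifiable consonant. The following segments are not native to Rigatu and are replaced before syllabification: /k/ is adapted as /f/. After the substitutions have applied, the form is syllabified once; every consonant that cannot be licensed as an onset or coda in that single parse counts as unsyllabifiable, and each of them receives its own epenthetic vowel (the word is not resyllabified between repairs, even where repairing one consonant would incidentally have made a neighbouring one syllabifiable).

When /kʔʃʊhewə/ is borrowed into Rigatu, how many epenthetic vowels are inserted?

2

After substitution the input is /fʔʃʊhewə/.
The unsyllabifiable consonants are /f/, /ʔ/; each receives one epenthetic vowel.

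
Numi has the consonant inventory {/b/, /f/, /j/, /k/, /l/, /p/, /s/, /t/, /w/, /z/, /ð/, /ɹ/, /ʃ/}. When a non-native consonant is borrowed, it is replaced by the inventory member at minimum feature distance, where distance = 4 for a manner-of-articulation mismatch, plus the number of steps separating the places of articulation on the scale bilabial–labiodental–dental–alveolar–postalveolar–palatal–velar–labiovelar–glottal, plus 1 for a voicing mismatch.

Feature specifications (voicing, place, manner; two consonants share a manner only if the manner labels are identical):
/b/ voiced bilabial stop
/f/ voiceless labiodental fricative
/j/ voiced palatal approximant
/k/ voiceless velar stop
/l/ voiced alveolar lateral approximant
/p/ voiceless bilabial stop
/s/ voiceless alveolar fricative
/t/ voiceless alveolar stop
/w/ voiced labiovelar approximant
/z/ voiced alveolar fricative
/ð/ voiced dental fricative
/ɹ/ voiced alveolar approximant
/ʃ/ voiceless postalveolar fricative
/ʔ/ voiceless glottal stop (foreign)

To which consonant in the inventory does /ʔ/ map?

/k/ is closest: same manner (stop), place distance 2 (glottal→velar), same voicing; total 2. Next closest is /t/ at distance 5.

k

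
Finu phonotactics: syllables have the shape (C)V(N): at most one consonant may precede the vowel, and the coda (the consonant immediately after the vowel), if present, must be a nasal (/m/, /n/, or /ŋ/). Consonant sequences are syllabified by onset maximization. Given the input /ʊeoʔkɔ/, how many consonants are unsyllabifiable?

1

The consonants /ʔ/ cannot be parsed into a legal (C)V(N) syllable (only a nasal (/m/, /n/, or /ŋ/) is licensed in coda position; onsets are limited to one consonant).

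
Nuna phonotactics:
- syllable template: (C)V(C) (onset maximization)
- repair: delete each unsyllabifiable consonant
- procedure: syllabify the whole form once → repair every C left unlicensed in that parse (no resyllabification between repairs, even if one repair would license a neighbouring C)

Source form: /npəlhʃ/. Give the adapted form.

Under (C)V(C), the unsyllabifiable consonants are /n/, /h/, /ʃ/ (at most one coda consonant is licensed; onsets are limited to one consonant).
Deleting the stranded consonants removes /n/, /h/, /ʃ/.

pəl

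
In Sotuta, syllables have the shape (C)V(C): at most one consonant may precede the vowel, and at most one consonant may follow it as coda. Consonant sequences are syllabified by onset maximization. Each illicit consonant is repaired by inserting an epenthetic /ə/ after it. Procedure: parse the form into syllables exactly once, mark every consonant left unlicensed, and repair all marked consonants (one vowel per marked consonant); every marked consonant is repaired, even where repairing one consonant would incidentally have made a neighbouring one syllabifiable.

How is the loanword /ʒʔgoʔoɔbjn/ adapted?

ʒəʔəgoʔoɔbjənə

Under (C)V(C), the unsyllabifiable consonants are /ʒ/, /ʔ/, /j/, /n/ (at most one coda consonant is licensed; onsets are limited to one consonant).
Epenthesis after each stranded consonant: /ʒ/ → /ʒə/, /ʔ/ → /ʔə/, /j/ → /jə/, /n/ → /nə/.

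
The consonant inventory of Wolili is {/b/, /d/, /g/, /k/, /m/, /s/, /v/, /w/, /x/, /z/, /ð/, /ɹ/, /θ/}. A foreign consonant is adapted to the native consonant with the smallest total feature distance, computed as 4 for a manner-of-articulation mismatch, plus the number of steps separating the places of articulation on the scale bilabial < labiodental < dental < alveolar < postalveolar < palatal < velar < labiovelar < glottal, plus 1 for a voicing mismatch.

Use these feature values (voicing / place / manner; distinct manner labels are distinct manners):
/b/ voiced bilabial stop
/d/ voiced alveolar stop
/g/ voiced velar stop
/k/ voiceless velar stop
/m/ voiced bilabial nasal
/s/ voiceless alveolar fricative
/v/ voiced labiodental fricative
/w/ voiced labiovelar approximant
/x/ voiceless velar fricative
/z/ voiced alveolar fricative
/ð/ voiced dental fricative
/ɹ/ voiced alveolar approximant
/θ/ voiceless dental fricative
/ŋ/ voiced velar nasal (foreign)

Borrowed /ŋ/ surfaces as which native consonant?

/g/ is closest: manner differs (nasal→stop, +4), place distance 0 (velar→velar), same voicing; total 4. Next closest is /k/ at distance 5.

g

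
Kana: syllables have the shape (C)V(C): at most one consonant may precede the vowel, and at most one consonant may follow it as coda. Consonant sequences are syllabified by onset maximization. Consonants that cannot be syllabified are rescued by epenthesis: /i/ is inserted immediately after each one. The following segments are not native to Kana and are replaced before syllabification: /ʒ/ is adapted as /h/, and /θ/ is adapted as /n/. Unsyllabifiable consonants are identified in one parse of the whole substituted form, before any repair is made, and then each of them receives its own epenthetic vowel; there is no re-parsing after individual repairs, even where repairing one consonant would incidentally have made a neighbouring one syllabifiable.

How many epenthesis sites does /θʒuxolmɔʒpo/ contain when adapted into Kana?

1

After substitution the input is /nhuxolmɔhpo/.
The unsyllabifiable consonants are /n/; each receives one epenthetic vowel.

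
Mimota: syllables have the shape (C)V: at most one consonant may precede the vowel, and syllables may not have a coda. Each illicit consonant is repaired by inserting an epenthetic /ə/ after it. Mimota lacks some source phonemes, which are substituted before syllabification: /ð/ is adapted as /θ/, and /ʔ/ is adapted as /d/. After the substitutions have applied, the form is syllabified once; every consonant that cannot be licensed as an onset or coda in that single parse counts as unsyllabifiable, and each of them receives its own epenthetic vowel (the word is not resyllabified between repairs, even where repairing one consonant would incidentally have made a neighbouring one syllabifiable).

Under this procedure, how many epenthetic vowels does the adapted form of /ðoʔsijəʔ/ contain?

After substitution the input is /θodsijəd/.
The unsyllabifiable consonants are /d/, /d/; each receives one epenthetic vowel.

2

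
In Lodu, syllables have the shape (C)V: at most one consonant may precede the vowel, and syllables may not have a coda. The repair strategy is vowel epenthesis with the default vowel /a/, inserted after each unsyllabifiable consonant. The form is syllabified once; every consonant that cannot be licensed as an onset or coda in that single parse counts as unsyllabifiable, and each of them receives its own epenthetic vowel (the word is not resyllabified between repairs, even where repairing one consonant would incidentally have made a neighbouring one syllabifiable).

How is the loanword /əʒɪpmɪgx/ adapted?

Under (C)V, the unsyllabifiable consonants are /p/, /g/, /x/ (no codas are permitted; onsets are limited to one consonant).
Inserting the epenthetic vowel yields /p/ → /pa/, /g/ → /ga/, /x/ → /xa/.

əʒɪpamɪgaxa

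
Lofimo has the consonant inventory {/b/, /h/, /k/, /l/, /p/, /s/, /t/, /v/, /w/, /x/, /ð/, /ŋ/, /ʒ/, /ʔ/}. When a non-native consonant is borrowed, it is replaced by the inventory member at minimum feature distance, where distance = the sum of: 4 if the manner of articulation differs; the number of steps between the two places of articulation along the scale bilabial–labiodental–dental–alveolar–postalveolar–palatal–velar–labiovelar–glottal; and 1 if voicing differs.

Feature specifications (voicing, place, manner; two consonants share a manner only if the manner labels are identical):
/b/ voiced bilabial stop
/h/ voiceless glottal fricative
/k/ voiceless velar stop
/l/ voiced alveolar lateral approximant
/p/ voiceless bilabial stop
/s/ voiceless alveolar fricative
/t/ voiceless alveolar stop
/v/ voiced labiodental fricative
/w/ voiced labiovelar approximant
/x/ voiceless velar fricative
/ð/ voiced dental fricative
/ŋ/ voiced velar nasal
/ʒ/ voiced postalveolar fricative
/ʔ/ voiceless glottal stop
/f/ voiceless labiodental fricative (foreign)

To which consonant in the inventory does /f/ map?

/v/ is closest: same manner (fricative), place distance 0 (labiodental→labiodental), voicing differs (+1); total 1. Next closest is /s/ at distance 2.

v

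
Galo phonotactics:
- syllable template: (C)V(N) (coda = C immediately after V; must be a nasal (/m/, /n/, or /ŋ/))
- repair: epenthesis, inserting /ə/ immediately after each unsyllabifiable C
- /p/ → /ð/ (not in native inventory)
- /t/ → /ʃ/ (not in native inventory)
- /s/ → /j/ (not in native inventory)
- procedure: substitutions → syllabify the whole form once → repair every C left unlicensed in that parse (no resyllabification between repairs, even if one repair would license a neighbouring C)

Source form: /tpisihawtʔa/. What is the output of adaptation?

ʃəðijihawəʃəʔa

Substitution: /t/ → /ʃ/, /p/ → /ð/, /s/ → /j/, giving /ʃðijihawʃʔa/.
Under (C)V(N), the unsyllabifiable consonants are /ʃ/, /w/, /ʃ/ (only a nasal (/m/, /n/, or /ŋ/) is licensed in coda position; onsets are limited to one consonant).
Epenthesis after each stranded consonant: /ʃ/ → /ʃə/, /w/ → /wə/, /ʃ/ → /ʃə/.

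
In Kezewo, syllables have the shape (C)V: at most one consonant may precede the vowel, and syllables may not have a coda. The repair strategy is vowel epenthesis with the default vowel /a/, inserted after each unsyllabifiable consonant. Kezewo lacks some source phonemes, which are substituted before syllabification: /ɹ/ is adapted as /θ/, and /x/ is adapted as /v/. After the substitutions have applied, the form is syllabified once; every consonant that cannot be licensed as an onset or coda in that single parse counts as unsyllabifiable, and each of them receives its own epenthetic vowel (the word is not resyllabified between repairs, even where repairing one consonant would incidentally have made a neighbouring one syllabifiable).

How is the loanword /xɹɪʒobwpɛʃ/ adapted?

Substitution: /x/ → /v/, /ɹ/ → /θ/, giving /vθɪʒobwpɛʃ/.
Syllabifying with onset maximization leaves /v/, /b/, /w/, /ʃ/ stranded (no codas are permitted; onsets are limited to one consonant).
Epenthesis after each stranded consonant: /v/ → /va/, /b/ → /ba/, /w/ → /wa/, /ʃ/ → /ʃa/.

vaθɪʒobawapɛʃa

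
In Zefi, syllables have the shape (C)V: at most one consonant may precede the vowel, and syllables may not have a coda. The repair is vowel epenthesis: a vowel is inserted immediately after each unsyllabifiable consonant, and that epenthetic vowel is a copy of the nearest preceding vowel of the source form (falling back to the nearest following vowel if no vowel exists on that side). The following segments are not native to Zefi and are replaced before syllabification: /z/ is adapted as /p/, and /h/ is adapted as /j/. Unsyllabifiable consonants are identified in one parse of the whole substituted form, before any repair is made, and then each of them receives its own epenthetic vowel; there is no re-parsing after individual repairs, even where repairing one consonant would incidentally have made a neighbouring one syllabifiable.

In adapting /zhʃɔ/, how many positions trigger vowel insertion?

2

After substitution the input is /pjʃɔ/.
The unsyllabifiable consonants are /p/, /j/; each receives one epenthetic vowel.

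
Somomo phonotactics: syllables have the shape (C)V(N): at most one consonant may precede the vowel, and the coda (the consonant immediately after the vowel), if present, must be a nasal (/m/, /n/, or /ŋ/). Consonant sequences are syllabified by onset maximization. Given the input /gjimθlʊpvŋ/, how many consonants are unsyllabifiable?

5

Syllabifying with onset maximization leaves /g/, /θ/, /p/, /v/, /ŋ/ stranded (only a nasal (/m/, /n/, or /ŋ/) is licensed in coda position; onsets are limited to one consonant).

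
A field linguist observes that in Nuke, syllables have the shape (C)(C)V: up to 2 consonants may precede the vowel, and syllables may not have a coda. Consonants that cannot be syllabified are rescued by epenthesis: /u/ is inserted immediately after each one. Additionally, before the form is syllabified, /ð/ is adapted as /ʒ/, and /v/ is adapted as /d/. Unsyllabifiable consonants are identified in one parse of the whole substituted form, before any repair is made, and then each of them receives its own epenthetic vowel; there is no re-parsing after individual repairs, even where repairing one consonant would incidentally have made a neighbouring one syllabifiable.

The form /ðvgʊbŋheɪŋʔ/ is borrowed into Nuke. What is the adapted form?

Substitution: /ð/ → /ʒ/, /v/ → /d/, giving /ʒdgʊbŋheɪŋʔ/.
Under (C)(C)V, the unsyllabifiable consonants are /ʒ/, /b/, /ŋ/, /ʔ/ (no codas are permitted; onsets may contain at most 2 consonants).
Epenthesis after each stranded consonant: /ʒ/ → /ʒu/, /b/ → /bu/, /ŋ/ → /ŋu/, /ʔ/ → /ʔu/.

ʒudgʊbuŋheɪŋuʔu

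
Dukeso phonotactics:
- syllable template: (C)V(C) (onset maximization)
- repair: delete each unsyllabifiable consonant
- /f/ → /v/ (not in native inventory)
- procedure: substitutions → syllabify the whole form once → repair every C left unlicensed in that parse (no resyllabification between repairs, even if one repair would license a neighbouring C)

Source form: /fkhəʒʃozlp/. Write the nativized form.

Substitution: /f/ → /v/, giving /vkhəʒʃozlp/.
Under (C)V(C), the unsyllabifiable consonants are /v/, /k/, /l/, /p/ (at most one coda consonant is licensed; onsets are limited to one consonant).
Each unlicensed consonant is deleted: /v/, /k/, /l/, /p/.

həʒʃoz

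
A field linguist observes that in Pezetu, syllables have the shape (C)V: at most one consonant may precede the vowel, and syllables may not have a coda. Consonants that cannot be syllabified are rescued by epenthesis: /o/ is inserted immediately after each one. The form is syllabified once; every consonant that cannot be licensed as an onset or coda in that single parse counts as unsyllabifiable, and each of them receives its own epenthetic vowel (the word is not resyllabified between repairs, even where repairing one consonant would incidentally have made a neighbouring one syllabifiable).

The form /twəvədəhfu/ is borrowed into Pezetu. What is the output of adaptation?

Syllabifying with onset maximization leaves /t/, /h/ stranded (no codas are permitted; onsets are limited to one consonant).
Epenthesis after each stranded consonant: /t/ → /to/, /h/ → /ho/.

towəvədəhofu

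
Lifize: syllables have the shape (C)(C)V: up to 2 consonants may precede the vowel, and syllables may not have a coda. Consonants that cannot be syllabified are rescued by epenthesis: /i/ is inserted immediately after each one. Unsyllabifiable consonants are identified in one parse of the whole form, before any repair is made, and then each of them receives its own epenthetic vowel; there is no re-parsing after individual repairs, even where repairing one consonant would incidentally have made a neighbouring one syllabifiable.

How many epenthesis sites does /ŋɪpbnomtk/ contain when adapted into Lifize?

The unsyllabifiable consonants are /p/, /m/, /t/, /k/; each receives one epenthetic vowel.

4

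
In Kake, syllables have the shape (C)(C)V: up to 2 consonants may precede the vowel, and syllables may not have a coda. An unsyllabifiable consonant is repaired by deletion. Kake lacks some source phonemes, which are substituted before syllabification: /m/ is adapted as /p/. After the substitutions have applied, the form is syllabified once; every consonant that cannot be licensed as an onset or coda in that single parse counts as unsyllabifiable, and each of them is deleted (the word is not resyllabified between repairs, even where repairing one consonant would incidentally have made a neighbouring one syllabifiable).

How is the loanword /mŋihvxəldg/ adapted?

Substitution: /m/ → /p/, giving /pŋihvxəldg/.
Syllabifying with onset maximization leaves /h/, /l/, /d/, /g/ stranded (no codas are permitted; onsets may contain at most 2 consonants).
Each unlicensed consonant is deleted: /h/, /l/, /d/, /g/.

pŋivxə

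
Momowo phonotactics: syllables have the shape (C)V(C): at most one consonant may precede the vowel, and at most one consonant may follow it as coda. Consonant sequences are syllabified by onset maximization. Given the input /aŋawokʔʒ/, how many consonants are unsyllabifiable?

Syllabifying with onset maximization leaves /ʔ/, /ʒ/ stranded (at most one coda consonant is licensed; onsets are limited to one consonant).

2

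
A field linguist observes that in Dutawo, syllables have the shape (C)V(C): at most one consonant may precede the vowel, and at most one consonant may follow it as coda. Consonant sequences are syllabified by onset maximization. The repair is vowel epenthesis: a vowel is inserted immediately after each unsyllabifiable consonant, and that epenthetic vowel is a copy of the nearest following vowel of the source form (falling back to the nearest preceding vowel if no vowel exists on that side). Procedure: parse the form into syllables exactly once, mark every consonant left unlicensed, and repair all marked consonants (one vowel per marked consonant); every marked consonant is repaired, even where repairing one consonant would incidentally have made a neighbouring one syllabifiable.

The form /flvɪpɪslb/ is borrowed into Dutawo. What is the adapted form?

fɪlɪvɪpɪslɪbɪ

The consonants /f/, /l/, /l/, /b/ cannot be parsed into a legal (C)V(C) syllable (at most one coda consonant is licensed; onsets are limited to one consonant).
Inserting the epenthetic vowel yields /f/ → /fɪ/, /l/ → /lɪ/, /l/ → /lɪ/, /b/ → /bɪ/.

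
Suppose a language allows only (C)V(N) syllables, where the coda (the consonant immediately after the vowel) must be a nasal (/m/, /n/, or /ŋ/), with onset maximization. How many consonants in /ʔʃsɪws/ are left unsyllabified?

Syllabifying with onset maximization leaves /ʔ/, /ʃ/, /w/, /s/ stranded (only a nasal (/m/, /n/, or /ŋ/) is licensed in coda position; onsets are limited to one consonant).

4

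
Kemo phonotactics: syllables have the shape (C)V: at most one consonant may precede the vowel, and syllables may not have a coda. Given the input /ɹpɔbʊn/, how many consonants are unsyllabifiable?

2

Under (C)V, the unsyllabifiable consonants are /ɹ/, /n/ (no codas are permitted; onsets are limited to one consonant).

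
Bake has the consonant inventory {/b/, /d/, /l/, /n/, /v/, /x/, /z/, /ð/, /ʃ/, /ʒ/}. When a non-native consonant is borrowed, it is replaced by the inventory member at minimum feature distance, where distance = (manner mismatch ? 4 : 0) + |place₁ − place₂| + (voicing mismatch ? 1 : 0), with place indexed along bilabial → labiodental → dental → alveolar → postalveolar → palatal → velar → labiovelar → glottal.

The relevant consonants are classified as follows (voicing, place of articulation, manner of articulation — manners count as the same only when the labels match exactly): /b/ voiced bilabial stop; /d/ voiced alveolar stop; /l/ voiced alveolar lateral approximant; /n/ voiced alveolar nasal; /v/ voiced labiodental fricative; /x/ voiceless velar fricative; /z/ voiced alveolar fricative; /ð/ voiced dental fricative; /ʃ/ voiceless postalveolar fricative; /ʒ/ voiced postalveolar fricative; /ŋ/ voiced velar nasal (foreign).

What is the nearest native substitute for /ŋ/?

n

/n/ is closest: same manner (nasal), place distance 3 (velar→alveolar), same voicing; total 3. Next closest is /x/ at distance 5.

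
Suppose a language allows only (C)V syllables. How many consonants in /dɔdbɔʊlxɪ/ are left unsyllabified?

2

The consonants /d/, /l/ cannot be parsed into a legal (C)V syllable (no codas are permitted; onsets are limited to one consonant).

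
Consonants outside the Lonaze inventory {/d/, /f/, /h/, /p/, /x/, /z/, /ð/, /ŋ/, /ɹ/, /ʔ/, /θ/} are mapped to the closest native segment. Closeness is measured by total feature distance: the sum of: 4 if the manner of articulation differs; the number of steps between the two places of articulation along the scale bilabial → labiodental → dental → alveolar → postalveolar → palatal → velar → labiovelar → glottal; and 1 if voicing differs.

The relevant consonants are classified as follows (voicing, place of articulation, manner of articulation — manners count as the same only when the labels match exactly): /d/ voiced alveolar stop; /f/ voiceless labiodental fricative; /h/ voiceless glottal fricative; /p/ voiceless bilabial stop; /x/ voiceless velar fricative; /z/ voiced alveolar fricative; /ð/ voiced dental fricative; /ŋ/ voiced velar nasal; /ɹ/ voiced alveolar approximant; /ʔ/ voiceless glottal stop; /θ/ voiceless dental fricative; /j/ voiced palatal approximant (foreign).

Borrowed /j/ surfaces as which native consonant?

/ɹ/ is closest: same manner (approximant), place distance 2 (palatal→alveolar), same voicing; total 2. Next closest is /ŋ/ at distance 5.

ɹ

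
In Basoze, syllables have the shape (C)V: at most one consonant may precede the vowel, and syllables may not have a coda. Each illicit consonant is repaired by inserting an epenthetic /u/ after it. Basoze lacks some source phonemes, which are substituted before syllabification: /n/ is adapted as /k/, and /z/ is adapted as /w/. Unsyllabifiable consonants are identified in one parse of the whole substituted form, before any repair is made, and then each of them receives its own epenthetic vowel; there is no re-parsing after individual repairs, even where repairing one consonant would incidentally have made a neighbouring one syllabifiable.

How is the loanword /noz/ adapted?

Substitution: /n/ → /k/, /z/ → /w/, giving /kow/.
The consonants /w/ cannot be parsed into a legal (C)V syllable (no codas are permitted; onsets are limited to one consonant).
Each unlicensed consonant becomes the onset of a new syllable: /w/ → /wu/.

kowu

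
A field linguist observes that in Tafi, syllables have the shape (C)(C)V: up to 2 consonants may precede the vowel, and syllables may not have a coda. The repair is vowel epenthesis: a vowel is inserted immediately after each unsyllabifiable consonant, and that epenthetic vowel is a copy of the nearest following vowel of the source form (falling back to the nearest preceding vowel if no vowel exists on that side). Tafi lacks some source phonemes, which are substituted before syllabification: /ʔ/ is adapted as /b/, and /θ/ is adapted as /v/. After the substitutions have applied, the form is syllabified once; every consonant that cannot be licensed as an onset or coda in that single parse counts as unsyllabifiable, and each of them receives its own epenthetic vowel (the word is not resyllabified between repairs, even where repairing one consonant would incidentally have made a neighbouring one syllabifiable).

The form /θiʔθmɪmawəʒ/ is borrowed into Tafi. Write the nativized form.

Substitution: /θ/ → /v/, /ʔ/ → /b/, giving /vibvmɪmawəʒ/.
Syllabifying with onset maximization leaves /b/, /ʒ/ stranded (no codas are permitted; onsets may contain at most 2 consonants).
Epenthesis after each stranded consonant: /b/ → /bɪ/, /ʒ/ → /ʒə/.

vibɪvmɪmawəʒə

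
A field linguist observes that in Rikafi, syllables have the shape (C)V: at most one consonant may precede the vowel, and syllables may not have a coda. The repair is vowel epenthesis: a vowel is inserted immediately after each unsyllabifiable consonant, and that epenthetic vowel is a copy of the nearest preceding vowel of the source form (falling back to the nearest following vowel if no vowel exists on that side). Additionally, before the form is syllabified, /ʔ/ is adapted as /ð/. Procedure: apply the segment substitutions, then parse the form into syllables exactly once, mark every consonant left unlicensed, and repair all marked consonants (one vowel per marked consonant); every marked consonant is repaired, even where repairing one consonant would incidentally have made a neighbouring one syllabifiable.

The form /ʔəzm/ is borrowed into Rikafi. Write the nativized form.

ðəzəmə

Substitution: /ʔ/ → /ð/, giving /ðəzm/.
The consonants /z/, /m/ cannot be parsed into a legal (C)V syllable (no codas are permitted; onsets are limited to one consonant).
Inserting the epenthetic vowel yields /z/ → /zə/, /m/ → /mə/.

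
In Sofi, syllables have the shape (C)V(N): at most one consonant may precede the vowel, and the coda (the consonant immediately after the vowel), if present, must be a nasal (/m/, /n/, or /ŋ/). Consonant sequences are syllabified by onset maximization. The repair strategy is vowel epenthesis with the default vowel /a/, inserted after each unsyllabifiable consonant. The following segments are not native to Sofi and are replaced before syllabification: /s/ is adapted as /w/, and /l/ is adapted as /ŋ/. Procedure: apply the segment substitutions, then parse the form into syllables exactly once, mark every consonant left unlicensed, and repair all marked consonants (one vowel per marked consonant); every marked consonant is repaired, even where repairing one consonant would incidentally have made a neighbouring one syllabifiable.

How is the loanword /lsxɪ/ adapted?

ŋawaxɪ

Substitution: /l/ → /ŋ/, /s/ → /w/, giving /ŋwxɪ/.
Syllabifying with onset maximization leaves /ŋ/, /w/ stranded (only a nasal (/m/, /n/, or /ŋ/) is licensed in coda position; onsets are limited to one consonant).
Inserting the epenthetic vowel yields /ŋ/ → /ŋa/, /w/ → /wa/.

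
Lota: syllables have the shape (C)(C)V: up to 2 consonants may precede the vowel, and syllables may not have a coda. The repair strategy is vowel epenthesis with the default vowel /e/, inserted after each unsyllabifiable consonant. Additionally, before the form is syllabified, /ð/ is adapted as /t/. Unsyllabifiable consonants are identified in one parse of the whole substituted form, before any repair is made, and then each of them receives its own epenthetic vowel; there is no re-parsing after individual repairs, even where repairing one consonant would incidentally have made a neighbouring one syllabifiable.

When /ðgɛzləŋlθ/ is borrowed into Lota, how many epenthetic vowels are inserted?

After substitution the input is /tgɛzləŋlθ/.
The unsyllabifiable consonants are /ŋ/, /l/, /θ/; each receives one epenthetic vowel.

3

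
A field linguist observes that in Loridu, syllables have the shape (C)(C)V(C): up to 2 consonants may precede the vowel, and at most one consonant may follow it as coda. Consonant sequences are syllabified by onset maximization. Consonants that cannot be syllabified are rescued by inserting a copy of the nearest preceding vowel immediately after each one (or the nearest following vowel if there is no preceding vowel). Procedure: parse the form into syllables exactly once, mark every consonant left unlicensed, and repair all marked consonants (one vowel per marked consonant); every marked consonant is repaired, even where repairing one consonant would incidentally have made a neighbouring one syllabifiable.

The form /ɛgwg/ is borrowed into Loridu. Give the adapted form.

ɛgwɛgɛ

Under (C)(C)V(C), the unsyllabifiable consonants are /w/, /g/ (at most one coda consonant is licensed; onsets may contain at most 2 consonants).
Epenthesis after each stranded consonant: /w/ → /wɛ/, /g/ → /gɛ/.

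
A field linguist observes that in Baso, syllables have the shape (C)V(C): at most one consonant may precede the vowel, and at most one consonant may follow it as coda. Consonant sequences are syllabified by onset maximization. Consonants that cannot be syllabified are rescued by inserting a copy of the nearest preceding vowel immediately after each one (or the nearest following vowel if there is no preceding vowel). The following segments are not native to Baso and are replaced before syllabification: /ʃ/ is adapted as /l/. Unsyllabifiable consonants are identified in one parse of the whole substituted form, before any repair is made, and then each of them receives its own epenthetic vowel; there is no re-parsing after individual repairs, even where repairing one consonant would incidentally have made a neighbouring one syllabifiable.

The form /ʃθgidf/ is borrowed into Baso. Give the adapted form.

liθigidfi

Substitution: /ʃ/ → /l/, giving /lθgidf/.
Under (C)V(C), the unsyllabifiable consonants are /l/, /θ/, /f/ (at most one coda consonant is licensed; onsets are limited to one consonant).
Epenthesis after each stranded consonant: /l/ → /li/, /θ/ → /θi/, /f/ → /fi/.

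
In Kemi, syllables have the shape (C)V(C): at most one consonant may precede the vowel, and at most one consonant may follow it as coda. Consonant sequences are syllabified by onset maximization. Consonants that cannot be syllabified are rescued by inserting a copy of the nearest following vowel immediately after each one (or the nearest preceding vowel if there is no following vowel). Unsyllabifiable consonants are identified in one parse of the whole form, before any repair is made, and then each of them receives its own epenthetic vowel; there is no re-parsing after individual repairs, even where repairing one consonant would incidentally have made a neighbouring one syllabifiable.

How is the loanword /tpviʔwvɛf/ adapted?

tipiviʔwɛvɛf

Under (C)V(C), the unsyllabifiable consonants are /t/, /p/, /w/ (at most one coda consonant is licensed; onsets are limited to one consonant).
Epenthesis after each stranded consonant: /t/ → /ti/, /p/ → /pi/, /w/ → /wɛ/.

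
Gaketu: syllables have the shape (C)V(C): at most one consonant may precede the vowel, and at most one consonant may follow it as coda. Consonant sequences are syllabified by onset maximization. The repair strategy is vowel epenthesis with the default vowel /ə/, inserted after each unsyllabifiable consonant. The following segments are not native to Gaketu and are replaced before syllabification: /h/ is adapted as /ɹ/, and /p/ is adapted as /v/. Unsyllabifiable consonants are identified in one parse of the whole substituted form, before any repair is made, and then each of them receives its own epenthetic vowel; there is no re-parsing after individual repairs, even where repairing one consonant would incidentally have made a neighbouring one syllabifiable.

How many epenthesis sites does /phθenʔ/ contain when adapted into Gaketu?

3

After substitution the input is /vɹθenʔ/.
The unsyllabifiable consonants are /v/, /ɹ/, /ʔ/; each receives one epenthetic vowel.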